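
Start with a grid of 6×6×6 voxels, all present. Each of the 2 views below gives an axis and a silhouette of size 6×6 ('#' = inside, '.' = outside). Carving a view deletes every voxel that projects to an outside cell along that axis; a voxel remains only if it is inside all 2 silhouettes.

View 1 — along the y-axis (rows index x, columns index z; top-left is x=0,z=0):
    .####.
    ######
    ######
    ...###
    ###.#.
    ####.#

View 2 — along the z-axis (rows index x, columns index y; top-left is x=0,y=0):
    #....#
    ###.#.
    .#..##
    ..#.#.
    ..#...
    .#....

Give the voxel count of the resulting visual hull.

initial block: 6^3 = 216
carve view 1 (along y, XZ-mask fill 28/36): 168 voxels remain
carve view 2 (along z, XY-mask fill 13/36): 65 voxels remain

|visual hull| = 65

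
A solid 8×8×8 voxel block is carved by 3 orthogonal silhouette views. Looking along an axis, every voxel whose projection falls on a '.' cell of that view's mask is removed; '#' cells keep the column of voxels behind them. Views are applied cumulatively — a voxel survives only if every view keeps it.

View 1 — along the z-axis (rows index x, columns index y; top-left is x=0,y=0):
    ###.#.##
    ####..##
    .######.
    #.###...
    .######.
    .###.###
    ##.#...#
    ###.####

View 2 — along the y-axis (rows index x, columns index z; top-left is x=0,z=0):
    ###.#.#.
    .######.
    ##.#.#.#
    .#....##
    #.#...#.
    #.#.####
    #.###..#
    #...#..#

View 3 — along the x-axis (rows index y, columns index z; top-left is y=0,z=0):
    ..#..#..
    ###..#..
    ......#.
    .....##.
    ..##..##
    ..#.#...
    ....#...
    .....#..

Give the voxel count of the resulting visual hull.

initial block: 8^3 = 512
  1. axis=2 (XY plane), |mask|=45  ⇒  voxels=360
  2. axis=1 (XZ plane), |mask|=36  ⇒  voxels=203
  3. axis=0 (YZ plane), |mask|=17  ⇒  voxels=52

voxel count = 52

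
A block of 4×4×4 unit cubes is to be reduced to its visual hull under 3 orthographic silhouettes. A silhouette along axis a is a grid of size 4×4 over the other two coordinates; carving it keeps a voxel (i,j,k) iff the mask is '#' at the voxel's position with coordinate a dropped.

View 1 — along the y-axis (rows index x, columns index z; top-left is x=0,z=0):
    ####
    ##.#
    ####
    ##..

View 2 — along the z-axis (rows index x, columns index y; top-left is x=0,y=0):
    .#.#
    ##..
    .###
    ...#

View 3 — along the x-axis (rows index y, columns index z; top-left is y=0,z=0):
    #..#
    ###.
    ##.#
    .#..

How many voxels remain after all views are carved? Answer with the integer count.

voxel count = 16

initial block: 4^3 = 64
carve view 1 (along y, XZ-mask fill 13/16): 52 voxels remain
carve view 2 (along z, XY-mask fill 8/16): 28 voxels remain
carve view 3 (along x, YZ-mask fill 9/16): 16 voxels remain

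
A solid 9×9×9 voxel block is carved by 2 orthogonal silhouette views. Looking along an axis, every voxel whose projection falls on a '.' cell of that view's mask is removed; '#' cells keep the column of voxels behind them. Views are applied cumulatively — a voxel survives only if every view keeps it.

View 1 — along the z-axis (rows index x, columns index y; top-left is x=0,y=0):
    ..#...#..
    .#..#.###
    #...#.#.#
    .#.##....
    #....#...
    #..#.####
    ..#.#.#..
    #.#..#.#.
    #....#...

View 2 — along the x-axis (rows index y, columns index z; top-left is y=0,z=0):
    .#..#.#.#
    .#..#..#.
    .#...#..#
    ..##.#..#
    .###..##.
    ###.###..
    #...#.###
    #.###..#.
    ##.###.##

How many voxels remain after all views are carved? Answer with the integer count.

before carving: 729 voxels (9×9×9)
[1] z-view keeps 31 columns → grid now 279
[2] x-view keeps 42 columns → grid now 148

|visual hull| = 148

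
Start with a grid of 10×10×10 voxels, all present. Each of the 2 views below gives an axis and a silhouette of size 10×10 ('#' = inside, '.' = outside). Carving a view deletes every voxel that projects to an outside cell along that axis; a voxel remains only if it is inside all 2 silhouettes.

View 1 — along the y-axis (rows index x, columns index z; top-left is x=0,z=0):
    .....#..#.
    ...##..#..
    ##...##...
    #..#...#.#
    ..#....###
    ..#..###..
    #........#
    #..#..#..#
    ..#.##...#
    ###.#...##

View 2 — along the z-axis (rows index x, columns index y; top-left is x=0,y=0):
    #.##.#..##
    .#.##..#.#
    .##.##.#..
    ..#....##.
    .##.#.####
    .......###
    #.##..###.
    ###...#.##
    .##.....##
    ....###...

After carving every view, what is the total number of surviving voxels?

before carving: 1000 voxels (10×10×10)
step 1: project along y, AND mask (37/100) → |grid| = 370
step 2: project along z, AND mask (48/100) → |grid| = 169

voxel count = 169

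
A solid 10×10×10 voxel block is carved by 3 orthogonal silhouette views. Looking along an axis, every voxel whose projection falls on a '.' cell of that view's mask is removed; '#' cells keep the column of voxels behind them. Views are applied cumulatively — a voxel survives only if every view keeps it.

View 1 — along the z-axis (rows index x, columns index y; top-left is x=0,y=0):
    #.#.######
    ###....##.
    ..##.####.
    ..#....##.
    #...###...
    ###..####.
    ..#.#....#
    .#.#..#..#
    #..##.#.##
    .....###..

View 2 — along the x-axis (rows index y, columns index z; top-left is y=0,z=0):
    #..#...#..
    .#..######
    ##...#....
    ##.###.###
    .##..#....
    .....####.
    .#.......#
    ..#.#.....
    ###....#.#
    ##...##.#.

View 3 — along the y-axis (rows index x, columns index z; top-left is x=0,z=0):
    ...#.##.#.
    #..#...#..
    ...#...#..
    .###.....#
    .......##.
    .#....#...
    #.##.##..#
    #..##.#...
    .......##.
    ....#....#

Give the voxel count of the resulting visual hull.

full grid |V| = 1000
after view 1 [z-axis, 49 of 100 cells solid] → remaining = 490
after view 2 [x-axis, 42 of 100 cells solid] → remaining = 186
after view 3 [y-axis, 31 of 100 cells solid] → remaining = 55

55 voxels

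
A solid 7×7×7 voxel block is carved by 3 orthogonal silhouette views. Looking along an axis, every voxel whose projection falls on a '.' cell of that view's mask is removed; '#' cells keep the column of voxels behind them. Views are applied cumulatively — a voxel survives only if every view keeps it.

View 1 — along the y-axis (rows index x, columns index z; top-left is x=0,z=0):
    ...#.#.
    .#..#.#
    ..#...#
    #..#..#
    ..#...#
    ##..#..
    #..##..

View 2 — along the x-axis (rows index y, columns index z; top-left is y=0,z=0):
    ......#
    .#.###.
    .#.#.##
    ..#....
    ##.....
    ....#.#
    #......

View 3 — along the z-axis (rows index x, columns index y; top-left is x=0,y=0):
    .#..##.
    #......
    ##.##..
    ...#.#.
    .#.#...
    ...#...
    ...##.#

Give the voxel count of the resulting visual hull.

voxel count = 9

before carving: 343 voxels (7×7×7)
  1. axis=1 (XZ plane), |mask|=18  ⇒  voxels=126
  2. axis=0 (YZ plane), |mask|=15  ⇒  voxels=40
  3. axis=2 (XY plane), |mask|=16  ⇒  voxels=9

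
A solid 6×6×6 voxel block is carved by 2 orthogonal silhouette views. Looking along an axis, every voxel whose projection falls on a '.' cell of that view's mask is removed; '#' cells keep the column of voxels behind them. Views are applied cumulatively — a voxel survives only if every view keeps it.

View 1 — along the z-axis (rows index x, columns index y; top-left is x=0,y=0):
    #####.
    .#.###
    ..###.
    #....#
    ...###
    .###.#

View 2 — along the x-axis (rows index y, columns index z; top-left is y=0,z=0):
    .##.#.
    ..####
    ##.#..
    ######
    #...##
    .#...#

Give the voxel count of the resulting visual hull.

initial block: 6^3 = 216
after view 1 [z-axis, 21 of 36 cells solid] → remaining = 126
after view 2 [x-axis, 21 of 36 cells solid] → remaining = 77

voxel count = 77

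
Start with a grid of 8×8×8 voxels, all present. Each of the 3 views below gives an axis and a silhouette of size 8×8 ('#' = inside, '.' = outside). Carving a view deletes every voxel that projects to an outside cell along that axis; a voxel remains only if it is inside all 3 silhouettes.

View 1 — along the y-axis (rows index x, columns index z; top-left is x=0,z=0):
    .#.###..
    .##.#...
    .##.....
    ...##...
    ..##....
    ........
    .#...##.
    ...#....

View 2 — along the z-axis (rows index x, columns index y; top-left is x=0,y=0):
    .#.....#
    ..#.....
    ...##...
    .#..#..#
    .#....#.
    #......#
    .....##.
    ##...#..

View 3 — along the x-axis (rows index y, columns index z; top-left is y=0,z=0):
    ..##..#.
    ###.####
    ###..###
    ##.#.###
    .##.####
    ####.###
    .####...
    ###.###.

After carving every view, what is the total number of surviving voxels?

23 voxels

before carving: 512 voxels (8×8×8)
carve view 1 (along y, XZ-mask fill 17/64): 136 voxels remain
carve view 2 (along z, XY-mask fill 17/64): 34 voxels remain
carve view 3 (along x, YZ-mask fill 45/64): 23 voxels remain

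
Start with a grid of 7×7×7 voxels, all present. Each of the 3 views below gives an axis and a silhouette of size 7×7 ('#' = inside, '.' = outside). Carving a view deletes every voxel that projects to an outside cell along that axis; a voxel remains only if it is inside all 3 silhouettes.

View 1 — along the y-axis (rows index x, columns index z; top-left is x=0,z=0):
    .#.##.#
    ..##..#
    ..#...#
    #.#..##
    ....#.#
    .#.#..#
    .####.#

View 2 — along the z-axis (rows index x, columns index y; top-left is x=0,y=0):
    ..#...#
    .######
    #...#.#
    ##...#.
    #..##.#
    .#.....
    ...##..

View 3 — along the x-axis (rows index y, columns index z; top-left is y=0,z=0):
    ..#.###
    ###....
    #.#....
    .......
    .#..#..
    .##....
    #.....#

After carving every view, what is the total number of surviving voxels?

before carving: 343 voxels (7×7×7)
carve view 1 (along y, XZ-mask fill 23/49): 161 voxels remain
carve view 2 (along z, XY-mask fill 21/49): 65 voxels remain
carve view 3 (along x, YZ-mask fill 15/49): 21 voxels remain

21 voxels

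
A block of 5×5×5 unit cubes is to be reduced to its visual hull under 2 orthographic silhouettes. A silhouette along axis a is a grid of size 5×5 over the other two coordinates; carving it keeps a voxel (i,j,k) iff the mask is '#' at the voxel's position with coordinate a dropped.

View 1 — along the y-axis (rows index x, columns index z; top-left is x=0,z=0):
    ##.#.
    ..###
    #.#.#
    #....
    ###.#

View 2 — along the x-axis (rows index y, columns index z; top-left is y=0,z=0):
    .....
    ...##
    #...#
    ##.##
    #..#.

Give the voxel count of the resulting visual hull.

29 voxels

before carving: 125 voxels (5×5×5)
carve view 1 (along y, XZ-mask fill 14/25): 70 voxels remain
carve view 2 (along x, YZ-mask fill 10/25): 29 voxels remain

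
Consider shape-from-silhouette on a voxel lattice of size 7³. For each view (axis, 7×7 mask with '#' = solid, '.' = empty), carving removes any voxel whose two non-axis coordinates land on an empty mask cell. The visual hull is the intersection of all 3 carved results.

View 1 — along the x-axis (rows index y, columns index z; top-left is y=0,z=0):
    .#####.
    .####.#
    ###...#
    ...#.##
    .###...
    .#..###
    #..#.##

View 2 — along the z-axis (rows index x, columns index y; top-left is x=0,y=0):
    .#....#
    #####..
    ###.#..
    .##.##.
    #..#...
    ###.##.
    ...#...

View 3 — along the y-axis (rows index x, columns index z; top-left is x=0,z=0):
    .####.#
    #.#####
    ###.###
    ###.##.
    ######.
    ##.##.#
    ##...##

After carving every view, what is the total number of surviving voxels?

before carving: 343 voxels (7×7×7)
V1 x: intersect with YZ mask (28 set) -- 196 left
V2 z: intersect with XY mask (23 set) -- 94 left
V3 y: intersect with XZ mask (37 set) -- 72 left

remaining voxels: 72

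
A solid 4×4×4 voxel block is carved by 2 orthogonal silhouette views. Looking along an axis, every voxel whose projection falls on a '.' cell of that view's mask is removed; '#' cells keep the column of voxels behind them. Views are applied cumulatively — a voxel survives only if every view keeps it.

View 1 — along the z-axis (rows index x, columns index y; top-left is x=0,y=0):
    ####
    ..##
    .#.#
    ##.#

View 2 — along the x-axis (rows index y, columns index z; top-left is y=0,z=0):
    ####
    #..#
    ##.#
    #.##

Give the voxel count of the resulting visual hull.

start: 4×4×4 = 64 voxels
step 1: project along z, AND mask (11/16) → |grid| = 44
step 2: project along x, AND mask (12/16) → |grid| = 32

32 voxels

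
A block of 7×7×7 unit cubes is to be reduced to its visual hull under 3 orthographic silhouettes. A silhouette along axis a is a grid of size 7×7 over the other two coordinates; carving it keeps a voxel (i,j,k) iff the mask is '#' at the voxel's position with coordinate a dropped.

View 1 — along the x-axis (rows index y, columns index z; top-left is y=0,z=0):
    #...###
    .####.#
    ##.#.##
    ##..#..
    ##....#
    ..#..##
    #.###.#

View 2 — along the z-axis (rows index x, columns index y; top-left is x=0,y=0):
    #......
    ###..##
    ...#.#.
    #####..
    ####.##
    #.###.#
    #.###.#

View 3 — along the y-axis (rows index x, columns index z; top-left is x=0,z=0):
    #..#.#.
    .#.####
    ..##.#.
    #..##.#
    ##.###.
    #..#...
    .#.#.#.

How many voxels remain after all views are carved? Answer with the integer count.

before carving: 343 voxels (7×7×7)
[1] x-view keeps 28 columns → grid now 196
[2] z-view keeps 29 columns → grid now 117
[3] y-view keeps 25 columns → grid now 64

64 voxels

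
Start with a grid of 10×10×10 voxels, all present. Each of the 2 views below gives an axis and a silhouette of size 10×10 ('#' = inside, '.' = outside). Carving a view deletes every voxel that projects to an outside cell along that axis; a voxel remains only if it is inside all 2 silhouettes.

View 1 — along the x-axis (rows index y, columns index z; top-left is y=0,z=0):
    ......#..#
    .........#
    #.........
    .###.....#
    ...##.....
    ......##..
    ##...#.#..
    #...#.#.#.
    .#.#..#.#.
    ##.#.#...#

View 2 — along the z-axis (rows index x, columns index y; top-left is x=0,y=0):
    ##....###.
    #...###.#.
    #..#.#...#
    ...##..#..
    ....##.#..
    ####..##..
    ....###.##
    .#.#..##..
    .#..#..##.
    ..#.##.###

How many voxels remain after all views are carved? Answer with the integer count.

|visual hull| = 135

start: 10×10×10 = 1000 voxels
V1 x: intersect with YZ mask (29 set) -- 290 left
V2 z: intersect with XY mask (45 set) -- 135 left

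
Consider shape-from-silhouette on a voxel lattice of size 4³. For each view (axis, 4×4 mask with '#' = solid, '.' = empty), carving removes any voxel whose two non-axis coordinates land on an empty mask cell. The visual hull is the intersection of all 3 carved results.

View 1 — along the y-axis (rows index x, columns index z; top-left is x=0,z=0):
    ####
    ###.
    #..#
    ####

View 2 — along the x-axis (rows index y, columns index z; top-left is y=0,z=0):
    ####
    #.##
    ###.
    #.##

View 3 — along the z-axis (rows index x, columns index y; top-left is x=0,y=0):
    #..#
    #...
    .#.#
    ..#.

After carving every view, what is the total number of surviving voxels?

start: 4×4×4 = 64 voxels
V1 y: intersect with XZ mask (13 set) -- 52 left
V2 x: intersect with YZ mask (13 set) -- 43 left
V3 z: intersect with XY mask (6 set) -- 17 left

17 voxels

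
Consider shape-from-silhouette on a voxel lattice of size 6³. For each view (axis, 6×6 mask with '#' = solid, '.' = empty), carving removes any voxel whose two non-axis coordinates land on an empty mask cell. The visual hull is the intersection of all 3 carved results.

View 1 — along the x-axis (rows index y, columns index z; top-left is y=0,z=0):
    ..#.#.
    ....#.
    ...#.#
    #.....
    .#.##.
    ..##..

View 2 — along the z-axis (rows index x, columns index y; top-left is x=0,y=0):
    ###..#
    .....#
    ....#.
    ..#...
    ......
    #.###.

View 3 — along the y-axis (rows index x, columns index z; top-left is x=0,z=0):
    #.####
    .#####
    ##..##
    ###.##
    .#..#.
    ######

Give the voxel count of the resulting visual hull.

start: 6×6×6 = 216 voxels
carve view 1 (along x, YZ-mask fill 11/36): 66 voxels remain
carve view 2 (along z, XY-mask fill 11/36): 22 voxels remain
carve view 3 (along y, XZ-mask fill 27/36): 20 voxels remain

voxel count = 20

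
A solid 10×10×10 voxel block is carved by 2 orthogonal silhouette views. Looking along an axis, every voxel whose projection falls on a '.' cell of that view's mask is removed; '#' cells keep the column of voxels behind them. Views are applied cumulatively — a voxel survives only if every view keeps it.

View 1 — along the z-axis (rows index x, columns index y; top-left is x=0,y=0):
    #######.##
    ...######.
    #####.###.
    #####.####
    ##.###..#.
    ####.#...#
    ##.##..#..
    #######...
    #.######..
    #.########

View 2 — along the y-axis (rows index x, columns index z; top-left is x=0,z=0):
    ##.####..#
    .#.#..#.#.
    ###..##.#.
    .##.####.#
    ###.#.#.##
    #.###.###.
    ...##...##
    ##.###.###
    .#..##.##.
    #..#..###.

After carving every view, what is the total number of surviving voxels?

438 voxels

start: 10×10×10 = 1000 voxels
step 1: project along z, AND mask (72/100) → |grid| = 720
step 2: project along y, AND mask (60/100) → |grid| = 438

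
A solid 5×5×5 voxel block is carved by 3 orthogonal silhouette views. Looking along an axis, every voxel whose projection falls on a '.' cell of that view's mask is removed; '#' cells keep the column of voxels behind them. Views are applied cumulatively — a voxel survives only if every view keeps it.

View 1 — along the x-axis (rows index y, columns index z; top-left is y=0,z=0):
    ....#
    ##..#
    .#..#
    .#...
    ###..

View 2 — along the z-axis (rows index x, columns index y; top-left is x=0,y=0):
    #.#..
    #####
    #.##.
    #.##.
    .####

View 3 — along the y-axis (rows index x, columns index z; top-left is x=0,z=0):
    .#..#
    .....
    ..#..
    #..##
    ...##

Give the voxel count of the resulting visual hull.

full grid |V| = 125
[1] x-view keeps 10 columns → grid now 50
[2] z-view keeps 17 columns → grid now 30
[3] y-view keeps 8 columns → grid now 7

remaining voxels: 7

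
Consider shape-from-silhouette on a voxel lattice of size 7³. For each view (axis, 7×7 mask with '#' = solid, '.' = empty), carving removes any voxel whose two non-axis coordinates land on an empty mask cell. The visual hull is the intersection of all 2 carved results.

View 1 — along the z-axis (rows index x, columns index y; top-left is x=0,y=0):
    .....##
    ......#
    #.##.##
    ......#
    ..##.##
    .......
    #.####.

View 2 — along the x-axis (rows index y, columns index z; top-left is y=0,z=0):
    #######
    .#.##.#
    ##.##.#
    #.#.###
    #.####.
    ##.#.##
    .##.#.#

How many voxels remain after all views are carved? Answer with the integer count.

initial block: 7^3 = 343
  1. axis=2 (XY plane), |mask|=18  ⇒  voxels=126
  2. axis=0 (YZ plane), |mask|=35  ⇒  voxels=89

|visual hull| = 89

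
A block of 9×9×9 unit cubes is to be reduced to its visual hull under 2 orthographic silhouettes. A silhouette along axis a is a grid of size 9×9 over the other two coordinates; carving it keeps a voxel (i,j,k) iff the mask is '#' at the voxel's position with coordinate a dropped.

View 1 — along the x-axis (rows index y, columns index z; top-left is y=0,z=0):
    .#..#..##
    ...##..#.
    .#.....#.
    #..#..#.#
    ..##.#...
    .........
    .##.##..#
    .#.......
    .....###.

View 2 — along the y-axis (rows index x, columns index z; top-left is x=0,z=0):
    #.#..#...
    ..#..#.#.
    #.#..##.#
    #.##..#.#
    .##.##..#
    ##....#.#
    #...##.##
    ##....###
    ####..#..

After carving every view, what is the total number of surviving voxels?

initial block: 9^3 = 729
after view 1 [x-axis, 25 of 81 cells solid] → remaining = 225
after view 2 [y-axis, 40 of 81 cells solid] → remaining = 102

102 voxels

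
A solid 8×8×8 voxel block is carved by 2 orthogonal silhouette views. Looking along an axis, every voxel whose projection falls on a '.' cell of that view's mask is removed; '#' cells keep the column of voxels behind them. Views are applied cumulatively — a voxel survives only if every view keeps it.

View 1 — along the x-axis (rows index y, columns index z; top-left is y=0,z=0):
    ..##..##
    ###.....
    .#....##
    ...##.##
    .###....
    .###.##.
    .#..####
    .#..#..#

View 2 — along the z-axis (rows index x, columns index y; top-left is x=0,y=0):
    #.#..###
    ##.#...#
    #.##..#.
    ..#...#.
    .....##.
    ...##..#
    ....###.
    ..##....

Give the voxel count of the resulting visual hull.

voxel count = 98

before carving: 512 voxels (8×8×8)
carve view 1 (along x, YZ-mask fill 30/64): 240 voxels remain
carve view 2 (along z, XY-mask fill 25/64): 98 voxels remain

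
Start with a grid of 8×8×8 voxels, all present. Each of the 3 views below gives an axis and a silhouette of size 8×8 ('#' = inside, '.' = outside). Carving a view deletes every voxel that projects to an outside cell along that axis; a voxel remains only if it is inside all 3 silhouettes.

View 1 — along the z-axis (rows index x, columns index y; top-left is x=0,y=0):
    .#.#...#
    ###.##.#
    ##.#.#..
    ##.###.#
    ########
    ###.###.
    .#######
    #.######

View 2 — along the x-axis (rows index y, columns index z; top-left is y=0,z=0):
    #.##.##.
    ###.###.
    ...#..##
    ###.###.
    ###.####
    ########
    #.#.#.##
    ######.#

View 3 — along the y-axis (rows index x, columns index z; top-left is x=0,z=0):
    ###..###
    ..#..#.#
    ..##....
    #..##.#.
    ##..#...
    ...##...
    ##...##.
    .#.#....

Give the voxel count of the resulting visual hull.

|visual hull| = 109

start: 8×8×8 = 512 voxels
V1 z: intersect with XY mask (47 set) -- 376 left
V2 x: intersect with YZ mask (47 set) -- 283 left
V3 y: intersect with XZ mask (26 set) -- 109 left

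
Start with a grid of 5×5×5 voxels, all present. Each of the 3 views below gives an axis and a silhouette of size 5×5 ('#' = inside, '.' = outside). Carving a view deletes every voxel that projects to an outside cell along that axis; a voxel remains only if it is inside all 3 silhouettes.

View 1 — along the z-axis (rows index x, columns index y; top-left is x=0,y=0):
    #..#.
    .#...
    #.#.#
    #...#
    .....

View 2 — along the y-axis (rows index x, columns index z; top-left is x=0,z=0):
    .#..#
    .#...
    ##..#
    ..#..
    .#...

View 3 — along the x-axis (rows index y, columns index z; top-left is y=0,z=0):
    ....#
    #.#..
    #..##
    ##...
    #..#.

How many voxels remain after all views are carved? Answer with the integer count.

full grid |V| = 125
V1 z: intersect with XY mask (8 set) -- 40 left
V2 y: intersect with XZ mask (8 set) -- 16 left
V3 x: intersect with YZ mask (10 set) -- 6 left

voxel count = 6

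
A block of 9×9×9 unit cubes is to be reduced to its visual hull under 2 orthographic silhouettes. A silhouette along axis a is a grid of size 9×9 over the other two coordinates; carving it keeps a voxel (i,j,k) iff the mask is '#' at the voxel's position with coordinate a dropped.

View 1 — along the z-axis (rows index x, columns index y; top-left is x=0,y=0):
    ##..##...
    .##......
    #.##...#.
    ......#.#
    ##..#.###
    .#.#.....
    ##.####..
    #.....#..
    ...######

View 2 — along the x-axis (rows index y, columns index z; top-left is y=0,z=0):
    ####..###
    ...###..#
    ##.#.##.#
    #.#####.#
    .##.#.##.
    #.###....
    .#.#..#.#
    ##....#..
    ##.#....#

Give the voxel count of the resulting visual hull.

before carving: 729 voxels (9×9×9)
[1] z-view keeps 34 columns → grid now 306
[2] x-view keeps 44 columns → grid now 168

voxel count = 168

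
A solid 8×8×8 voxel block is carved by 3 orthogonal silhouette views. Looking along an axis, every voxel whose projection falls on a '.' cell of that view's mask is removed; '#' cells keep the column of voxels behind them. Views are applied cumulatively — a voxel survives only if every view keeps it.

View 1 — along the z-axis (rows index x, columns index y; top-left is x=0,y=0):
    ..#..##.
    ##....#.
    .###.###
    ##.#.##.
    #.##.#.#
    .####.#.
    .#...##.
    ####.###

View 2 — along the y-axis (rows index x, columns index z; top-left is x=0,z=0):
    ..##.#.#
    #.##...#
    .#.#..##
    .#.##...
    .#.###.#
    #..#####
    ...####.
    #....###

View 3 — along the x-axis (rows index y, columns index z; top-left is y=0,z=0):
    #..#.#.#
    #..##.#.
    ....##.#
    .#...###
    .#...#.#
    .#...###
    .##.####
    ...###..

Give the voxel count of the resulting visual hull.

remaining voxels: 90

full grid |V| = 512
  1. axis=2 (XY plane), |mask|=37  ⇒  voxels=296
  2. axis=1 (XZ plane), |mask|=34  ⇒  voxels=158
  3. axis=0 (YZ plane), |mask|=31  ⇒  voxels=90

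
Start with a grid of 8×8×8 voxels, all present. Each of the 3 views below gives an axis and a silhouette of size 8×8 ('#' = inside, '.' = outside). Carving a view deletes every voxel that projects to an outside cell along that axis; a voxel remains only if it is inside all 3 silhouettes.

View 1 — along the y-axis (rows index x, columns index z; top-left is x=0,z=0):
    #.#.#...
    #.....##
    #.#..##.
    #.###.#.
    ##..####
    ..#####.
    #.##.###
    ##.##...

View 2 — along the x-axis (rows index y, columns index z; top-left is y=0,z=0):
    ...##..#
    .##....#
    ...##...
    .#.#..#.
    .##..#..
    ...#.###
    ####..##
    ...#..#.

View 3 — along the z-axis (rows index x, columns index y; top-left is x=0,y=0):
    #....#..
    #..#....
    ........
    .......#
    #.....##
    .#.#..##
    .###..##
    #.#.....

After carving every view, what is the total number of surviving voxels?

36 voxels

initial block: 8^3 = 512
  1. axis=1 (XZ plane), |mask|=36  ⇒  voxels=288
  2. axis=0 (YZ plane), |mask|=26  ⇒  voxels=108
  3. axis=2 (XY plane), |mask|=19  ⇒  voxels=36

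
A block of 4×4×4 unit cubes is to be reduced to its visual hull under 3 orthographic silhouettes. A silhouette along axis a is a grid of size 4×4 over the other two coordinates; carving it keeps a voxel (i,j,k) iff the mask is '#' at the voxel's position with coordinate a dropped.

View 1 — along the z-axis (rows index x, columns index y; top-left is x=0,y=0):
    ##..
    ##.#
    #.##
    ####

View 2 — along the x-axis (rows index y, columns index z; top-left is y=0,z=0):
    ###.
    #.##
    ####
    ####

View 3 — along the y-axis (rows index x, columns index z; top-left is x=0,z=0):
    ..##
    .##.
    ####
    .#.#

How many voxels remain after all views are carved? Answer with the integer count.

25 voxels

initial block: 4^3 = 64
after view 1 [z-axis, 12 of 16 cells solid] → remaining = 48
after view 2 [x-axis, 14 of 16 cells solid] → remaining = 41
after view 3 [y-axis, 10 of 16 cells solid] → remaining = 25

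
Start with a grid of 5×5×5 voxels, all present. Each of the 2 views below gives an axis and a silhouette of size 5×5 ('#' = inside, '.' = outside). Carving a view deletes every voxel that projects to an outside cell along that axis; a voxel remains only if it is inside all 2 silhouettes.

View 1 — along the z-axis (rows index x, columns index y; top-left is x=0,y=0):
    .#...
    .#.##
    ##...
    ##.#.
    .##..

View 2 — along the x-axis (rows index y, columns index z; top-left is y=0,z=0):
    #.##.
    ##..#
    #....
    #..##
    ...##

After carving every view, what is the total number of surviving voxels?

full grid |V| = 125
step 1: project along z, AND mask (11/25) → |grid| = 55
step 2: project along x, AND mask (12/25) → |grid| = 30

voxel count = 30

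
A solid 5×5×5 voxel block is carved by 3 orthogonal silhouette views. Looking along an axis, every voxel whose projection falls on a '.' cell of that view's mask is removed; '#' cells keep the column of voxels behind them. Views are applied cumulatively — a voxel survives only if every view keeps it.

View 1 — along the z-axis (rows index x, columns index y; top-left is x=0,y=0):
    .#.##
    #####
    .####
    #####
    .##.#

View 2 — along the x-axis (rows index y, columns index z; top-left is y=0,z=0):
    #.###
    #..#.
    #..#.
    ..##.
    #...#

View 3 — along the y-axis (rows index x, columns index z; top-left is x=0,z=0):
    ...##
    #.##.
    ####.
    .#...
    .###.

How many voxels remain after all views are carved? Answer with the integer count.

22 voxels

full grid |V| = 125
step 1: project along z, AND mask (20/25) → |grid| = 100
step 2: project along x, AND mask (12/25) → |grid| = 44
step 3: project along y, AND mask (13/25) → |grid| = 22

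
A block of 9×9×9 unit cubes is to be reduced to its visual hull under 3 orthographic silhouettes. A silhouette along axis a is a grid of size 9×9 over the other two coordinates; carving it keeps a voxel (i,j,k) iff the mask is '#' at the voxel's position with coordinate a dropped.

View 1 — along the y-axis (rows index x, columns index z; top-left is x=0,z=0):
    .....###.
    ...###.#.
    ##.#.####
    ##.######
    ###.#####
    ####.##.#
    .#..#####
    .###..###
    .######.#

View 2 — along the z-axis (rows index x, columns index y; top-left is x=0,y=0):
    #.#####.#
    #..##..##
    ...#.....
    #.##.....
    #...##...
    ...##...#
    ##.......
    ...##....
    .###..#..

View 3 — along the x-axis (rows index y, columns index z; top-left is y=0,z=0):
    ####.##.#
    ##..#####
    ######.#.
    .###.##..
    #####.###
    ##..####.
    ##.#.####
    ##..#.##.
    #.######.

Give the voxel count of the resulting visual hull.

remaining voxels: 125

initial block: 9^3 = 729
after view 1 [y-axis, 56 of 81 cells solid] → remaining = 504
after view 2 [z-axis, 30 of 81 cells solid] → remaining = 169
after view 3 [x-axis, 59 of 81 cells solid] → remaining = 125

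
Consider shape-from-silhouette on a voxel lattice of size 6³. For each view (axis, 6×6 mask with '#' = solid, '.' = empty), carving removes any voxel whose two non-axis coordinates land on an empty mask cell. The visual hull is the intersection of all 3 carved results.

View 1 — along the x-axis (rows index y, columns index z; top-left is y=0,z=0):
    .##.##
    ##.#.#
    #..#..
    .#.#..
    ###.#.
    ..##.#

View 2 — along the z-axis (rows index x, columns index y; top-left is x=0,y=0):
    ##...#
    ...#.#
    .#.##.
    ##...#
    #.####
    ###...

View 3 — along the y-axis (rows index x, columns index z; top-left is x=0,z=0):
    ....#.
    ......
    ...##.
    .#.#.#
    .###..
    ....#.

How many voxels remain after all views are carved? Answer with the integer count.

|visual hull| = 21

full grid |V| = 216
after view 1 [x-axis, 19 of 36 cells solid] → remaining = 114
after view 2 [z-axis, 19 of 36 cells solid] → remaining = 62
after view 3 [y-axis, 10 of 36 cells solid] → remaining = 21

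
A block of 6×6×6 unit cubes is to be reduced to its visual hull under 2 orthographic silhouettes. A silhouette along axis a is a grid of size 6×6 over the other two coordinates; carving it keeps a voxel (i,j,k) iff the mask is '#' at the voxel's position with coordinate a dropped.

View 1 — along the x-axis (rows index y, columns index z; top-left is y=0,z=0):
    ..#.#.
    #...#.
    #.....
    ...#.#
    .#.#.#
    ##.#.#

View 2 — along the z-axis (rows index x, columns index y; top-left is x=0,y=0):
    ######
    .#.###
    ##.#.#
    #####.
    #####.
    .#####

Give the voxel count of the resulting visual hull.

|visual hull| = 67

start: 6×6×6 = 216 voxels
step 1: project along x, AND mask (14/36) → |grid| = 84
step 2: project along z, AND mask (29/36) → |grid| = 67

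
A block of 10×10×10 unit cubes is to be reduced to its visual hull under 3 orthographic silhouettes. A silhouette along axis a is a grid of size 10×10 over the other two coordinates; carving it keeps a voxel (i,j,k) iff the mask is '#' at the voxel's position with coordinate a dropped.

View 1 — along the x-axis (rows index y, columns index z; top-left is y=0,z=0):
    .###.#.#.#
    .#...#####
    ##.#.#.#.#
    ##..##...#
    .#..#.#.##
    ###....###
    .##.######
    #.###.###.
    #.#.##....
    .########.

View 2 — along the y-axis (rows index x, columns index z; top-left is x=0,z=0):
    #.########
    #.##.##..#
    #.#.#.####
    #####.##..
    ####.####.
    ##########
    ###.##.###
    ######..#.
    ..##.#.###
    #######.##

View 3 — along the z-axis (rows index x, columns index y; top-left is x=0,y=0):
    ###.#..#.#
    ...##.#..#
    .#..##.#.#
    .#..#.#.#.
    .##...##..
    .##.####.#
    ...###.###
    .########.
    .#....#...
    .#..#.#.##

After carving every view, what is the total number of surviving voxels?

full grid |V| = 1000
  1. axis=0 (YZ plane), |mask|=61  ⇒  voxels=610
  2. axis=1 (XZ plane), |mask|=77  ⇒  voxels=464
  3. axis=2 (XY plane), |mask|=51  ⇒  voxels=251

251 voxels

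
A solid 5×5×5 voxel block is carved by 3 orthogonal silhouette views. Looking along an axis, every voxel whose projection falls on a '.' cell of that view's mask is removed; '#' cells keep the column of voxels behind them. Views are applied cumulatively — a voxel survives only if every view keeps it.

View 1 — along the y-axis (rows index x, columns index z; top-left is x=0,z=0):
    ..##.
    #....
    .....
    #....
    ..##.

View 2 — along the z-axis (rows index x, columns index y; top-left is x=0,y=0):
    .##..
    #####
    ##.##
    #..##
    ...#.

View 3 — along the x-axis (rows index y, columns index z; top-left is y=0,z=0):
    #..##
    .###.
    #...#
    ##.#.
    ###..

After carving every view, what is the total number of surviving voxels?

initial block: 5^3 = 125
[1] y-view keeps 6 columns → grid now 30
[2] z-view keeps 15 columns → grid now 14
[3] x-view keeps 14 columns → grid now 10

voxel count = 10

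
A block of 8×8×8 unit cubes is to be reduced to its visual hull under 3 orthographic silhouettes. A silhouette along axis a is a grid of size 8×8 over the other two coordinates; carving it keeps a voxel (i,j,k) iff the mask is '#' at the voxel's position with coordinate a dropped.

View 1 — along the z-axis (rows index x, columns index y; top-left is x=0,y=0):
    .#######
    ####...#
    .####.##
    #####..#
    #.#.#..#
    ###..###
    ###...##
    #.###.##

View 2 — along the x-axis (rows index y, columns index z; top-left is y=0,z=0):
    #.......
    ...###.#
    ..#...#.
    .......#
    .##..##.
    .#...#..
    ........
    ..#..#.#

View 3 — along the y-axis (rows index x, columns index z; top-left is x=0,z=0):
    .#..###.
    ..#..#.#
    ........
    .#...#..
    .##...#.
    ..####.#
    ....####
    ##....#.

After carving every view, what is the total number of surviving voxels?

full grid |V| = 512
V1 z: intersect with XY mask (45 set) -- 360 left
V2 x: intersect with YZ mask (17 set) -- 99 left
V3 y: intersect with XZ mask (24 set) -- 45 left

|visual hull| = 45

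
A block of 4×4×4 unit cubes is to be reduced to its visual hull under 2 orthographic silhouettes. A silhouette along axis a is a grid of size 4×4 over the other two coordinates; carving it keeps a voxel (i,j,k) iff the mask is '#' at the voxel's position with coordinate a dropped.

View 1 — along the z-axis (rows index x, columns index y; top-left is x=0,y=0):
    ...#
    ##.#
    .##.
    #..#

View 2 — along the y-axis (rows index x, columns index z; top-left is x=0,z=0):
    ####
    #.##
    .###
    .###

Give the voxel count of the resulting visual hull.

|visual hull| = 25

start: 4×4×4 = 64 voxels
carve view 1 (along z, XY-mask fill 8/16): 32 voxels remain
carve view 2 (along y, XZ-mask fill 13/16): 25 voxels remain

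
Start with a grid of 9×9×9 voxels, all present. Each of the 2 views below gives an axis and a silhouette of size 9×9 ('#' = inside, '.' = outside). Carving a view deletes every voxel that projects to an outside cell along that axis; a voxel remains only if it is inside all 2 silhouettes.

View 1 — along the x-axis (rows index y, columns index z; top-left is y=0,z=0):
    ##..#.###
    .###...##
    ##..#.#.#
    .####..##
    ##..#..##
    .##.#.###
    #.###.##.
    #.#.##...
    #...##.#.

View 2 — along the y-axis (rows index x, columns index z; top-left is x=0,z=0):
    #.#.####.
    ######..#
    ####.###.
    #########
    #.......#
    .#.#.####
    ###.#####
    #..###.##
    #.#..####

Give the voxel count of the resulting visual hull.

voxel count = 294

initial block: 9^3 = 729
V1 x: intersect with YZ mask (47 set) -- 423 left
V2 y: intersect with XZ mask (57 set) -- 294 left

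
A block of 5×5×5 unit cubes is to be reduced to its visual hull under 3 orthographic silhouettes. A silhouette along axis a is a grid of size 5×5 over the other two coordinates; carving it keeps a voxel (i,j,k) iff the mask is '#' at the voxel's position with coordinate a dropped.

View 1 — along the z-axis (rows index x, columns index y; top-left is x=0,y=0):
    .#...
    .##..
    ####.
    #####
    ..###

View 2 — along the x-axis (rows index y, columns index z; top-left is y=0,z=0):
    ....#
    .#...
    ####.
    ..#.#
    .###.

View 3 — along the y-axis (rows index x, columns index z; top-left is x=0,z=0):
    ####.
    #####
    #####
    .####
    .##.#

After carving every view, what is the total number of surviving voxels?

remaining voxels: 30

initial block: 5^3 = 125
V1 z: intersect with XY mask (15 set) -- 75 left
V2 x: intersect with YZ mask (11 set) -- 34 left
V3 y: intersect with XZ mask (21 set) -- 30 left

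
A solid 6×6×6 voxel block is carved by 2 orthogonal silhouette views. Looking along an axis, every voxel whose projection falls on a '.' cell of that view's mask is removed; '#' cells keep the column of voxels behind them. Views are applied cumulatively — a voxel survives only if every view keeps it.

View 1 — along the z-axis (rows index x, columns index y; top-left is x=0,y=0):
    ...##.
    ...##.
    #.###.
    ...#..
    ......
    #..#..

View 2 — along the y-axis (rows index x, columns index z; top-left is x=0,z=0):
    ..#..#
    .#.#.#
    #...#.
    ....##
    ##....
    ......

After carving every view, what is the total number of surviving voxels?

remaining voxels: 20

start: 6×6×6 = 216 voxels
after view 1 [z-axis, 11 of 36 cells solid] → remaining = 66
after view 2 [y-axis, 11 of 36 cells solid] → remaining = 20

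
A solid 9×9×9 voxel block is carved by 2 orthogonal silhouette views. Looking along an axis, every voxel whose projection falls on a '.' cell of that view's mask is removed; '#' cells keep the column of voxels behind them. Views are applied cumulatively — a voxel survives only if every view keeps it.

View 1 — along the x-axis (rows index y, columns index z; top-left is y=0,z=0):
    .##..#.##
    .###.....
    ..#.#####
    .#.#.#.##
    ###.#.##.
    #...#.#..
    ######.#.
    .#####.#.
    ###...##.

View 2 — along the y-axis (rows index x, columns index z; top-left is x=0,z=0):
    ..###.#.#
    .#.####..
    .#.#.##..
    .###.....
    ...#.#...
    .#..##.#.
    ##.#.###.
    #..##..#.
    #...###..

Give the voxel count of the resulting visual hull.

initial block: 9^3 = 729
[1] x-view keeps 46 columns → grid now 414
[2] y-view keeps 37 columns → grid now 188

|visual hull| = 188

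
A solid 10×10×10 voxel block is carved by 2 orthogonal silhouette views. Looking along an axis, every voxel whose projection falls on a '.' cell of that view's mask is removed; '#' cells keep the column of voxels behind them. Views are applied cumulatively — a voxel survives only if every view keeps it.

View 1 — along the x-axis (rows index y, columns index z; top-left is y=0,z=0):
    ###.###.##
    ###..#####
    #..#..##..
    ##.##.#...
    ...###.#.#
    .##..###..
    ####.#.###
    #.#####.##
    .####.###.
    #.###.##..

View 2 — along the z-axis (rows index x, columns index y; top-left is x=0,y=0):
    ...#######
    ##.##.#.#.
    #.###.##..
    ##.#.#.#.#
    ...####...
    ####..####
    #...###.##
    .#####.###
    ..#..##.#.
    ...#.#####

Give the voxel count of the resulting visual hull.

390 voxels

initial block: 10^3 = 1000
[1] x-view keeps 64 columns → grid now 640
[2] z-view keeps 61 columns → grid now 390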